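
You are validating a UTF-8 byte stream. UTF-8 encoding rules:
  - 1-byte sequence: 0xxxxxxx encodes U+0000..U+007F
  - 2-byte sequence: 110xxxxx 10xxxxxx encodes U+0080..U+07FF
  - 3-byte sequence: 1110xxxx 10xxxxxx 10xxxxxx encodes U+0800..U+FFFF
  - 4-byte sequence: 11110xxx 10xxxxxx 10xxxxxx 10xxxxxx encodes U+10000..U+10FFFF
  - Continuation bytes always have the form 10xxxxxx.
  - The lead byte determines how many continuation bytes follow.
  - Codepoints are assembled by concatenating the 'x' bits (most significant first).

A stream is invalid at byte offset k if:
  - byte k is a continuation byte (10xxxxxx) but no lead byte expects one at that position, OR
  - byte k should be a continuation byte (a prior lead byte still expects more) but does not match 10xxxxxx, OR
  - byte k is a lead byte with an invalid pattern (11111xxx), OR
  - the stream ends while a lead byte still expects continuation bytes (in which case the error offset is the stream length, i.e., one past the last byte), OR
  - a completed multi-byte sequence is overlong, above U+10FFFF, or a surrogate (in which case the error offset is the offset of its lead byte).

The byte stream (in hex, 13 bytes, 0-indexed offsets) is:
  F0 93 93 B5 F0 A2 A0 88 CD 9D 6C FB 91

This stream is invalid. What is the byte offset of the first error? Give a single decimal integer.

Answer: 11

Derivation:
Byte[0]=F0: 4-byte lead, need 3 cont bytes. acc=0x0
Byte[1]=93: continuation. acc=(acc<<6)|0x13=0x13
Byte[2]=93: continuation. acc=(acc<<6)|0x13=0x4D3
Byte[3]=B5: continuation. acc=(acc<<6)|0x35=0x134F5
Completed: cp=U+134F5 (starts at byte 0)
Byte[4]=F0: 4-byte lead, need 3 cont bytes. acc=0x0
Byte[5]=A2: continuation. acc=(acc<<6)|0x22=0x22
Byte[6]=A0: continuation. acc=(acc<<6)|0x20=0x8A0
Byte[7]=88: continuation. acc=(acc<<6)|0x08=0x22808
Completed: cp=U+22808 (starts at byte 4)
Byte[8]=CD: 2-byte lead, need 1 cont bytes. acc=0xD
Byte[9]=9D: continuation. acc=(acc<<6)|0x1D=0x35D
Completed: cp=U+035D (starts at byte 8)
Byte[10]=6C: 1-byte ASCII. cp=U+006C
Byte[11]=FB: INVALID lead byte (not 0xxx/110x/1110/11110)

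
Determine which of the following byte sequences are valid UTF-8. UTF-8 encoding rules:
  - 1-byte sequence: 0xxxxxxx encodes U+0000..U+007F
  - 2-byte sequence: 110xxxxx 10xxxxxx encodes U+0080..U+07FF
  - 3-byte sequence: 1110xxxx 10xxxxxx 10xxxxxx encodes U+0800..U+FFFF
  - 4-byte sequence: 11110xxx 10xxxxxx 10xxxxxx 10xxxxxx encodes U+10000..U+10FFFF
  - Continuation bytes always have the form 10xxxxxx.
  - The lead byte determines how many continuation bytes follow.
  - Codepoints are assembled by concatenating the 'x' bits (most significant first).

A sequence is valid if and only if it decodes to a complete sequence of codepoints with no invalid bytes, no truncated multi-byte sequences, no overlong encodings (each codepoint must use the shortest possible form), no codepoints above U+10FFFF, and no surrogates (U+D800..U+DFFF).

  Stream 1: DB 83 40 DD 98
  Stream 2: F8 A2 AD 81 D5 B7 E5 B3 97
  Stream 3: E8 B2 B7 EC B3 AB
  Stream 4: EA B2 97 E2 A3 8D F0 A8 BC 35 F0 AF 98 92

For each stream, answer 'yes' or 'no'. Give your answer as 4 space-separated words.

Stream 1: decodes cleanly. VALID
Stream 2: error at byte offset 0. INVALID
Stream 3: decodes cleanly. VALID
Stream 4: error at byte offset 9. INVALID

Answer: yes no yes no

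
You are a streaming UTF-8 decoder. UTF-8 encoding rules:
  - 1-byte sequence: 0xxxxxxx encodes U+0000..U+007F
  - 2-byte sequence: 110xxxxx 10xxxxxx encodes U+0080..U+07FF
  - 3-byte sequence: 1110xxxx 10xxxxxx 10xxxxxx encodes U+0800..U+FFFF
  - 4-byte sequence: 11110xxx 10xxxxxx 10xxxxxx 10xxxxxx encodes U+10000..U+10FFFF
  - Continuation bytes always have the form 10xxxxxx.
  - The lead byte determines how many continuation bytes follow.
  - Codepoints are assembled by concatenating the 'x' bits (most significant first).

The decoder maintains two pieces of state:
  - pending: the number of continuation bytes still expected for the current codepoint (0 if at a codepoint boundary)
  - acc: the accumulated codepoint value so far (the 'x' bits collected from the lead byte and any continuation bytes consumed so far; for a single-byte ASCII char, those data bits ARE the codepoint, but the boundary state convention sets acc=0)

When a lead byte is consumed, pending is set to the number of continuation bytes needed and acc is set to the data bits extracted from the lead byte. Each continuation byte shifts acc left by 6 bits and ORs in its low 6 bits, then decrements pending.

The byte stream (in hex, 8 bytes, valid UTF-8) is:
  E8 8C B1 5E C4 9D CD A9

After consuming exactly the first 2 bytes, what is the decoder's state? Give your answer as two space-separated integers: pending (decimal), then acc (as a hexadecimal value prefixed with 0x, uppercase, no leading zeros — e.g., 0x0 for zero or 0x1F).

Byte[0]=E8: 3-byte lead. pending=2, acc=0x8
Byte[1]=8C: continuation. acc=(acc<<6)|0x0C=0x20C, pending=1

Answer: 1 0x20C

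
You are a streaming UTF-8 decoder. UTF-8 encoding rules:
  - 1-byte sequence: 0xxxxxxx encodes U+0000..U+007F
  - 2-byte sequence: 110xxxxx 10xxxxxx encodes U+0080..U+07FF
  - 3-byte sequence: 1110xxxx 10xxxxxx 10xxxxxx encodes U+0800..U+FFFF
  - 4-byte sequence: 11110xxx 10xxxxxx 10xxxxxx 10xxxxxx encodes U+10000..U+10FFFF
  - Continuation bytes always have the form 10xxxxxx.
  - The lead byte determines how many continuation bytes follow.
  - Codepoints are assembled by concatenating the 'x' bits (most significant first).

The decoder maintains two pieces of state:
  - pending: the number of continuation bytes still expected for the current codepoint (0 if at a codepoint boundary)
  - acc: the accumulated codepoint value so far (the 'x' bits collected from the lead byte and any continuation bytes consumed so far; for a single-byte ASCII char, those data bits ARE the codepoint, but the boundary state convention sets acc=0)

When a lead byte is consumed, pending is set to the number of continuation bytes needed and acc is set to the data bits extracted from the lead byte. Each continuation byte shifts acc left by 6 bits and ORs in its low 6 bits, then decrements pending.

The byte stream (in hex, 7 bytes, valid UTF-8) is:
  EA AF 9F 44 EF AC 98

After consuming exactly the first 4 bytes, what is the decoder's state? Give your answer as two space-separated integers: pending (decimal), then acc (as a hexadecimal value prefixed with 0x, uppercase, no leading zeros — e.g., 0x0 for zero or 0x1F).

Answer: 0 0x0

Derivation:
Byte[0]=EA: 3-byte lead. pending=2, acc=0xA
Byte[1]=AF: continuation. acc=(acc<<6)|0x2F=0x2AF, pending=1
Byte[2]=9F: continuation. acc=(acc<<6)|0x1F=0xABDF, pending=0
Byte[3]=44: 1-byte. pending=0, acc=0x0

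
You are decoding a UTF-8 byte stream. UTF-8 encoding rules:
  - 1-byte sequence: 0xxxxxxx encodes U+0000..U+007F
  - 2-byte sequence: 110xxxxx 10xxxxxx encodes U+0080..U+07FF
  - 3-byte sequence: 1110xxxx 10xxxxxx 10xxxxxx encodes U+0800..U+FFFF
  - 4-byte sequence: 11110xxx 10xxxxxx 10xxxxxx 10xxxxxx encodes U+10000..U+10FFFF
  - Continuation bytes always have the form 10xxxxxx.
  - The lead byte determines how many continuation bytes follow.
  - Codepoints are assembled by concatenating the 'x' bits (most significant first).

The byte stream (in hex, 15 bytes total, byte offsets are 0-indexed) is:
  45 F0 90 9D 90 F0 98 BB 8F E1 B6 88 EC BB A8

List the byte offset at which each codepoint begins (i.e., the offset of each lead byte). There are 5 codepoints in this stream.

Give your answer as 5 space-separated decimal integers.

Answer: 0 1 5 9 12

Derivation:
Byte[0]=45: 1-byte ASCII. cp=U+0045
Byte[1]=F0: 4-byte lead, need 3 cont bytes. acc=0x0
Byte[2]=90: continuation. acc=(acc<<6)|0x10=0x10
Byte[3]=9D: continuation. acc=(acc<<6)|0x1D=0x41D
Byte[4]=90: continuation. acc=(acc<<6)|0x10=0x10750
Completed: cp=U+10750 (starts at byte 1)
Byte[5]=F0: 4-byte lead, need 3 cont bytes. acc=0x0
Byte[6]=98: continuation. acc=(acc<<6)|0x18=0x18
Byte[7]=BB: continuation. acc=(acc<<6)|0x3B=0x63B
Byte[8]=8F: continuation. acc=(acc<<6)|0x0F=0x18ECF
Completed: cp=U+18ECF (starts at byte 5)
Byte[9]=E1: 3-byte lead, need 2 cont bytes. acc=0x1
Byte[10]=B6: continuation. acc=(acc<<6)|0x36=0x76
Byte[11]=88: continuation. acc=(acc<<6)|0x08=0x1D88
Completed: cp=U+1D88 (starts at byte 9)
Byte[12]=EC: 3-byte lead, need 2 cont bytes. acc=0xC
Byte[13]=BB: continuation. acc=(acc<<6)|0x3B=0x33B
Byte[14]=A8: continuation. acc=(acc<<6)|0x28=0xCEE8
Completed: cp=U+CEE8 (starts at byte 12)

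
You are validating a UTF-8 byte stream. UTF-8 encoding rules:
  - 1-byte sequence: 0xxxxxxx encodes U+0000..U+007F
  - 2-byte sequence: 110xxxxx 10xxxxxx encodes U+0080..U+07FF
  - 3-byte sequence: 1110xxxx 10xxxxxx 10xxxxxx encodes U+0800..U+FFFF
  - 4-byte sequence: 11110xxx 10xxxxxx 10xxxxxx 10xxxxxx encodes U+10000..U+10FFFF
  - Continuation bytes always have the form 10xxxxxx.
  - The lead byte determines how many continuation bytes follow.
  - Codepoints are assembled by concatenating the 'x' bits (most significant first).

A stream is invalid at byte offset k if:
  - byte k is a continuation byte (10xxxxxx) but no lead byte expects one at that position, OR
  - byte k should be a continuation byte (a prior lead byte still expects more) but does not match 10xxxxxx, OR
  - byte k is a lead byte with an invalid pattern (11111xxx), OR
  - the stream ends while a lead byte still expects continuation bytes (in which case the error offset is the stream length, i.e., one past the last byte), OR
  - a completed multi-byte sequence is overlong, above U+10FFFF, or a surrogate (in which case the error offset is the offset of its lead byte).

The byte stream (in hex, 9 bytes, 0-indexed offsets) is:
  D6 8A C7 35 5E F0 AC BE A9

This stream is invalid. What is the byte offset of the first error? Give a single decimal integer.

Answer: 3

Derivation:
Byte[0]=D6: 2-byte lead, need 1 cont bytes. acc=0x16
Byte[1]=8A: continuation. acc=(acc<<6)|0x0A=0x58A
Completed: cp=U+058A (starts at byte 0)
Byte[2]=C7: 2-byte lead, need 1 cont bytes. acc=0x7
Byte[3]=35: expected 10xxxxxx continuation. INVALID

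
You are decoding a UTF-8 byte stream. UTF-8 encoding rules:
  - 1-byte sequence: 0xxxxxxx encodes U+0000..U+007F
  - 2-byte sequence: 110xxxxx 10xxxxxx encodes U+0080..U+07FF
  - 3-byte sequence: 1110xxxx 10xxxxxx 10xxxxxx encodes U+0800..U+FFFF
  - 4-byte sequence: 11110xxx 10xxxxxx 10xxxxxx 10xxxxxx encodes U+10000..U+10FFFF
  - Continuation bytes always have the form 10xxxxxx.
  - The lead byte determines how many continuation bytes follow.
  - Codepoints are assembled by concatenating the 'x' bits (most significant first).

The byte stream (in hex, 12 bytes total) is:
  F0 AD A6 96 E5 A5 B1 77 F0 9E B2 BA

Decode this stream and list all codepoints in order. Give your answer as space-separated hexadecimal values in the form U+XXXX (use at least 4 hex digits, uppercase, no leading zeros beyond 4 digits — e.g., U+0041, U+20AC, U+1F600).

Answer: U+2D996 U+5971 U+0077 U+1ECBA

Derivation:
Byte[0]=F0: 4-byte lead, need 3 cont bytes. acc=0x0
Byte[1]=AD: continuation. acc=(acc<<6)|0x2D=0x2D
Byte[2]=A6: continuation. acc=(acc<<6)|0x26=0xB66
Byte[3]=96: continuation. acc=(acc<<6)|0x16=0x2D996
Completed: cp=U+2D996 (starts at byte 0)
Byte[4]=E5: 3-byte lead, need 2 cont bytes. acc=0x5
Byte[5]=A5: continuation. acc=(acc<<6)|0x25=0x165
Byte[6]=B1: continuation. acc=(acc<<6)|0x31=0x5971
Completed: cp=U+5971 (starts at byte 4)
Byte[7]=77: 1-byte ASCII. cp=U+0077
Byte[8]=F0: 4-byte lead, need 3 cont bytes. acc=0x0
Byte[9]=9E: continuation. acc=(acc<<6)|0x1E=0x1E
Byte[10]=B2: continuation. acc=(acc<<6)|0x32=0x7B2
Byte[11]=BA: continuation. acc=(acc<<6)|0x3A=0x1ECBA
Completed: cp=U+1ECBA (starts at byte 8)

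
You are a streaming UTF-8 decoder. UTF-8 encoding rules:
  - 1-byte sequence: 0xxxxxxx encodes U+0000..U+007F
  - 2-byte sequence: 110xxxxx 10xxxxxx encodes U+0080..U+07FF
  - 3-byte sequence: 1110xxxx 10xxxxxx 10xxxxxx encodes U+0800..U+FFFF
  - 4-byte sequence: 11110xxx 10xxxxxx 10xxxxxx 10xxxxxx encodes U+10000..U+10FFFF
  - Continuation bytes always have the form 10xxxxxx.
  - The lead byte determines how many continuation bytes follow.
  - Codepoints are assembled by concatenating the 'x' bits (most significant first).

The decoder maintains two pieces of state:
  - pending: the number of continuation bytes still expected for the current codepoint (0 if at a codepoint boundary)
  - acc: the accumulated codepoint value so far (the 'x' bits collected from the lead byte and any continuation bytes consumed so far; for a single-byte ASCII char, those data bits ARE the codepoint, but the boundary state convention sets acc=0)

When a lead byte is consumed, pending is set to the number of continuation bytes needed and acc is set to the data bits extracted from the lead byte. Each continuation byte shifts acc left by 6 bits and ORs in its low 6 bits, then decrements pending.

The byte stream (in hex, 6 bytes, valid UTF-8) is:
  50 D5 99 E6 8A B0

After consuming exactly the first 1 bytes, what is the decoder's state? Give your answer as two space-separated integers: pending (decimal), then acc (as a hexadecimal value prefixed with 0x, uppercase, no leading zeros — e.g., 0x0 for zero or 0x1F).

Byte[0]=50: 1-byte. pending=0, acc=0x0

Answer: 0 0x0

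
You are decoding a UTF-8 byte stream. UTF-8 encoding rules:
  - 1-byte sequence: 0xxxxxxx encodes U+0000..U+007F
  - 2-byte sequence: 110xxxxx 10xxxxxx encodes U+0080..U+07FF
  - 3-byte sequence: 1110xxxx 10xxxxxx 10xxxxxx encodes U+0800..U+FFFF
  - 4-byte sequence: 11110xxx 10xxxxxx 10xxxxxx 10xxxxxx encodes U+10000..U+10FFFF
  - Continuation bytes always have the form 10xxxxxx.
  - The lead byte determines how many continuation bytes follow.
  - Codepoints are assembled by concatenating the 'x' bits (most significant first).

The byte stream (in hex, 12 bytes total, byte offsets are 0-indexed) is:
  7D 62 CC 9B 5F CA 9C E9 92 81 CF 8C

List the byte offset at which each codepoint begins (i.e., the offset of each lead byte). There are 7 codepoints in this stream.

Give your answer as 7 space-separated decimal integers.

Answer: 0 1 2 4 5 7 10

Derivation:
Byte[0]=7D: 1-byte ASCII. cp=U+007D
Byte[1]=62: 1-byte ASCII. cp=U+0062
Byte[2]=CC: 2-byte lead, need 1 cont bytes. acc=0xC
Byte[3]=9B: continuation. acc=(acc<<6)|0x1B=0x31B
Completed: cp=U+031B (starts at byte 2)
Byte[4]=5F: 1-byte ASCII. cp=U+005F
Byte[5]=CA: 2-byte lead, need 1 cont bytes. acc=0xA
Byte[6]=9C: continuation. acc=(acc<<6)|0x1C=0x29C
Completed: cp=U+029C (starts at byte 5)
Byte[7]=E9: 3-byte lead, need 2 cont bytes. acc=0x9
Byte[8]=92: continuation. acc=(acc<<6)|0x12=0x252
Byte[9]=81: continuation. acc=(acc<<6)|0x01=0x9481
Completed: cp=U+9481 (starts at byte 7)
Byte[10]=CF: 2-byte lead, need 1 cont bytes. acc=0xF
Byte[11]=8C: continuation. acc=(acc<<6)|0x0C=0x3CC
Completed: cp=U+03CC (starts at byte 10)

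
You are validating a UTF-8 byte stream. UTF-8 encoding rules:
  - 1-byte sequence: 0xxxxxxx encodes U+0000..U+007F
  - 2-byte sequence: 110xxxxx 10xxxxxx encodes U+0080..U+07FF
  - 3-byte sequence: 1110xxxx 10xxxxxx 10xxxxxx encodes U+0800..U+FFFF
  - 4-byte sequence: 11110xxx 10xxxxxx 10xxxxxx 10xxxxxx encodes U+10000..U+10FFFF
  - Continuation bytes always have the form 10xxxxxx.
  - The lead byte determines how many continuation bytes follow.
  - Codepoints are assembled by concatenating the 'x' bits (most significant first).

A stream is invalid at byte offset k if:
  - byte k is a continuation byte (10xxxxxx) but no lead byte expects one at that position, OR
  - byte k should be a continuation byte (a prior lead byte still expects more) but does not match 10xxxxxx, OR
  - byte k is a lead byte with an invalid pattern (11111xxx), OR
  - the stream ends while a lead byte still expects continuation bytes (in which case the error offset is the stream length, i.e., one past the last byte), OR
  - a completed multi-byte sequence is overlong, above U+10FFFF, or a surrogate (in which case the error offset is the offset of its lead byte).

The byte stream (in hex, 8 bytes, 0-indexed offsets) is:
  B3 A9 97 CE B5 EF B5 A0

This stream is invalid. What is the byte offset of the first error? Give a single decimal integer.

Answer: 0

Derivation:
Byte[0]=B3: INVALID lead byte (not 0xxx/110x/1110/11110)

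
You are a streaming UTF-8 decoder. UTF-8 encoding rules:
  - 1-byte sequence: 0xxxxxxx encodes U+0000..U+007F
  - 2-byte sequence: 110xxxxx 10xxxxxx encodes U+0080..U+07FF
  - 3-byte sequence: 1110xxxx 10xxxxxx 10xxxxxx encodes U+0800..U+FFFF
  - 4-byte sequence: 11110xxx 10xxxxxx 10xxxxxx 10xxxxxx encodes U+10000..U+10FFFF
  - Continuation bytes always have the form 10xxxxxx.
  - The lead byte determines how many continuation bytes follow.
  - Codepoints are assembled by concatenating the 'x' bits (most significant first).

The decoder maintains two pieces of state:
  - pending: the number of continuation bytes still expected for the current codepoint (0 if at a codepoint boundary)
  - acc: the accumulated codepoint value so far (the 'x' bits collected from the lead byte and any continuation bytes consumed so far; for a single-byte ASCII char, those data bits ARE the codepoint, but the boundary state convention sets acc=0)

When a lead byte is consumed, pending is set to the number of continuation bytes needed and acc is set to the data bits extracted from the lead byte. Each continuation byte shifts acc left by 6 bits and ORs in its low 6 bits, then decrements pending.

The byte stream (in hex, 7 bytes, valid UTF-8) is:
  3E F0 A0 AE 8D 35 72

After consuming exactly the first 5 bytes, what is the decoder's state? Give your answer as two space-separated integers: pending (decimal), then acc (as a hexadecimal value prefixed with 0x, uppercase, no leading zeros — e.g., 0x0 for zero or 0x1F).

Answer: 0 0x20B8D

Derivation:
Byte[0]=3E: 1-byte. pending=0, acc=0x0
Byte[1]=F0: 4-byte lead. pending=3, acc=0x0
Byte[2]=A0: continuation. acc=(acc<<6)|0x20=0x20, pending=2
Byte[3]=AE: continuation. acc=(acc<<6)|0x2E=0x82E, pending=1
Byte[4]=8D: continuation. acc=(acc<<6)|0x0D=0x20B8D, pending=0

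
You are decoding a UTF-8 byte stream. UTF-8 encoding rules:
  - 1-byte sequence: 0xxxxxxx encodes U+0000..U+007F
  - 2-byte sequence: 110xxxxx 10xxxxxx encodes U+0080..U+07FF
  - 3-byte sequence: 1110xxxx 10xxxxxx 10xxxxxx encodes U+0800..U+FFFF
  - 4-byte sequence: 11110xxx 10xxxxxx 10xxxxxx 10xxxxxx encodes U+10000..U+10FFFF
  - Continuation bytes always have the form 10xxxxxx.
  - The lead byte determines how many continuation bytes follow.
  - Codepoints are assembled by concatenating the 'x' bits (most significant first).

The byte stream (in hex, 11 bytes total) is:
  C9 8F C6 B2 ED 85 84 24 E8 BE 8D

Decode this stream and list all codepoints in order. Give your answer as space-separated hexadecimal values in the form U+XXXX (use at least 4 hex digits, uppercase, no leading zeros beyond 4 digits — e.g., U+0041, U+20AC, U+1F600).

Byte[0]=C9: 2-byte lead, need 1 cont bytes. acc=0x9
Byte[1]=8F: continuation. acc=(acc<<6)|0x0F=0x24F
Completed: cp=U+024F (starts at byte 0)
Byte[2]=C6: 2-byte lead, need 1 cont bytes. acc=0x6
Byte[3]=B2: continuation. acc=(acc<<6)|0x32=0x1B2
Completed: cp=U+01B2 (starts at byte 2)
Byte[4]=ED: 3-byte lead, need 2 cont bytes. acc=0xD
Byte[5]=85: continuation. acc=(acc<<6)|0x05=0x345
Byte[6]=84: continuation. acc=(acc<<6)|0x04=0xD144
Completed: cp=U+D144 (starts at byte 4)
Byte[7]=24: 1-byte ASCII. cp=U+0024
Byte[8]=E8: 3-byte lead, need 2 cont bytes. acc=0x8
Byte[9]=BE: continuation. acc=(acc<<6)|0x3E=0x23E
Byte[10]=8D: continuation. acc=(acc<<6)|0x0D=0x8F8D
Completed: cp=U+8F8D (starts at byte 8)

Answer: U+024F U+01B2 U+D144 U+0024 U+8F8D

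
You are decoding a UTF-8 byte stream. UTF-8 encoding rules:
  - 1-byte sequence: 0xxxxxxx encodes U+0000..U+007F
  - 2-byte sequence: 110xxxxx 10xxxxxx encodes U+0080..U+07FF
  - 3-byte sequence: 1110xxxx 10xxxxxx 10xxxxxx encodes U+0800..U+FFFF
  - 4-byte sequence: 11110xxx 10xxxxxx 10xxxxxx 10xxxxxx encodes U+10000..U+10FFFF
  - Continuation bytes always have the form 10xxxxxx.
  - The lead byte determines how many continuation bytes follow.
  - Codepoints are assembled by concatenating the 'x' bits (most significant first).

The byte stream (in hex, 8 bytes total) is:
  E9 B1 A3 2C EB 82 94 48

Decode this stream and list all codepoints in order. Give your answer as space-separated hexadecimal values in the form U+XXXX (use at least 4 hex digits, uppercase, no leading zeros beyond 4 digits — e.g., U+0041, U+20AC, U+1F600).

Byte[0]=E9: 3-byte lead, need 2 cont bytes. acc=0x9
Byte[1]=B1: continuation. acc=(acc<<6)|0x31=0x271
Byte[2]=A3: continuation. acc=(acc<<6)|0x23=0x9C63
Completed: cp=U+9C63 (starts at byte 0)
Byte[3]=2C: 1-byte ASCII. cp=U+002C
Byte[4]=EB: 3-byte lead, need 2 cont bytes. acc=0xB
Byte[5]=82: continuation. acc=(acc<<6)|0x02=0x2C2
Byte[6]=94: continuation. acc=(acc<<6)|0x14=0xB094
Completed: cp=U+B094 (starts at byte 4)
Byte[7]=48: 1-byte ASCII. cp=U+0048

Answer: U+9C63 U+002C U+B094 U+0048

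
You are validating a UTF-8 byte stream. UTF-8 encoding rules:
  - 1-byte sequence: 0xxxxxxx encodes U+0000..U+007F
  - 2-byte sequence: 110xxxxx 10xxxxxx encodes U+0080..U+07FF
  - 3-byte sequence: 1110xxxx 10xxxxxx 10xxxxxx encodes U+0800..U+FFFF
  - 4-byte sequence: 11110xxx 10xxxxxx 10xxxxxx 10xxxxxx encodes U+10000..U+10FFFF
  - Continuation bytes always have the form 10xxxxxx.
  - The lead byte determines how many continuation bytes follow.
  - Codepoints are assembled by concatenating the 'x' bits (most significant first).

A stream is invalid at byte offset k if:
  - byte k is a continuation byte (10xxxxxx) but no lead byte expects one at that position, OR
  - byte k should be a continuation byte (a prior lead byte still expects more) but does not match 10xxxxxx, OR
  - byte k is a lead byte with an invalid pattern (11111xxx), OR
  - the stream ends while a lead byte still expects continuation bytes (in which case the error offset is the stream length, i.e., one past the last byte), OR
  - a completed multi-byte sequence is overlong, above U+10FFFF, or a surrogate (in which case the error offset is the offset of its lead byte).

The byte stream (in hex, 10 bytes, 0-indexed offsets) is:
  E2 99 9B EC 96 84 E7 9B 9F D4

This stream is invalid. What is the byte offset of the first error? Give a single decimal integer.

Answer: 10

Derivation:
Byte[0]=E2: 3-byte lead, need 2 cont bytes. acc=0x2
Byte[1]=99: continuation. acc=(acc<<6)|0x19=0x99
Byte[2]=9B: continuation. acc=(acc<<6)|0x1B=0x265B
Completed: cp=U+265B (starts at byte 0)
Byte[3]=EC: 3-byte lead, need 2 cont bytes. acc=0xC
Byte[4]=96: continuation. acc=(acc<<6)|0x16=0x316
Byte[5]=84: continuation. acc=(acc<<6)|0x04=0xC584
Completed: cp=U+C584 (starts at byte 3)
Byte[6]=E7: 3-byte lead, need 2 cont bytes. acc=0x7
Byte[7]=9B: continuation. acc=(acc<<6)|0x1B=0x1DB
Byte[8]=9F: continuation. acc=(acc<<6)|0x1F=0x76DF
Completed: cp=U+76DF (starts at byte 6)
Byte[9]=D4: 2-byte lead, need 1 cont bytes. acc=0x14
Byte[10]: stream ended, expected continuation. INVALID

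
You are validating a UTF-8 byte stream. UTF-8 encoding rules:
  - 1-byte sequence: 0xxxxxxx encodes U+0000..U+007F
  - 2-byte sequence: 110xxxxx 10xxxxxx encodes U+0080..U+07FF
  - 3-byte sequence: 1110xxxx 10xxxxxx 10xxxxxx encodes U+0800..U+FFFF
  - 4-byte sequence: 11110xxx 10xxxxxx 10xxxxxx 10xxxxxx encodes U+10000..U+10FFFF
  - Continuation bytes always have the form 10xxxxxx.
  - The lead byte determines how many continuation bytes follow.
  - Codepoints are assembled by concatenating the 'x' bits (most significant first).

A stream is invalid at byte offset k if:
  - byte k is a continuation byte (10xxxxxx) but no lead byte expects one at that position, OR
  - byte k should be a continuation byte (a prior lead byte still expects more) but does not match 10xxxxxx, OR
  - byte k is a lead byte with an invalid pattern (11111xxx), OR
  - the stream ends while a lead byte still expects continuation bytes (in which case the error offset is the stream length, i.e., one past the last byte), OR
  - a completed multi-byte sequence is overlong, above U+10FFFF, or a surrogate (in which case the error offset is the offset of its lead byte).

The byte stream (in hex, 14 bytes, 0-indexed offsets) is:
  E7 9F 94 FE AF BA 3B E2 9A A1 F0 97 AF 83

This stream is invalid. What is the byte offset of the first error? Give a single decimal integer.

Byte[0]=E7: 3-byte lead, need 2 cont bytes. acc=0x7
Byte[1]=9F: continuation. acc=(acc<<6)|0x1F=0x1DF
Byte[2]=94: continuation. acc=(acc<<6)|0x14=0x77D4
Completed: cp=U+77D4 (starts at byte 0)
Byte[3]=FE: INVALID lead byte (not 0xxx/110x/1110/11110)

Answer: 3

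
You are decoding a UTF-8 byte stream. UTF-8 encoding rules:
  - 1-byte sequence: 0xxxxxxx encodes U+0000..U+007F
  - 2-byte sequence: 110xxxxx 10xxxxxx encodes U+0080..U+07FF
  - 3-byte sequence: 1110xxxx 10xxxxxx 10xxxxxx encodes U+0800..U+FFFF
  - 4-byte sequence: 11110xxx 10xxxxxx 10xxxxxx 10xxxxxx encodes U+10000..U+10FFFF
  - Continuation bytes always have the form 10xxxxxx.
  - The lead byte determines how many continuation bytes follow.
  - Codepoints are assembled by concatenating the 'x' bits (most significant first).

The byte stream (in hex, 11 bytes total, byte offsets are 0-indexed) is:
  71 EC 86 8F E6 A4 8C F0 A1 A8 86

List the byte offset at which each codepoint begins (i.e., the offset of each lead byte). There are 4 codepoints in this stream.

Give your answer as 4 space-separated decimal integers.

Byte[0]=71: 1-byte ASCII. cp=U+0071
Byte[1]=EC: 3-byte lead, need 2 cont bytes. acc=0xC
Byte[2]=86: continuation. acc=(acc<<6)|0x06=0x306
Byte[3]=8F: continuation. acc=(acc<<6)|0x0F=0xC18F
Completed: cp=U+C18F (starts at byte 1)
Byte[4]=E6: 3-byte lead, need 2 cont bytes. acc=0x6
Byte[5]=A4: continuation. acc=(acc<<6)|0x24=0x1A4
Byte[6]=8C: continuation. acc=(acc<<6)|0x0C=0x690C
Completed: cp=U+690C (starts at byte 4)
Byte[7]=F0: 4-byte lead, need 3 cont bytes. acc=0x0
Byte[8]=A1: continuation. acc=(acc<<6)|0x21=0x21
Byte[9]=A8: continuation. acc=(acc<<6)|0x28=0x868
Byte[10]=86: continuation. acc=(acc<<6)|0x06=0x21A06
Completed: cp=U+21A06 (starts at byte 7)

Answer: 0 1 4 7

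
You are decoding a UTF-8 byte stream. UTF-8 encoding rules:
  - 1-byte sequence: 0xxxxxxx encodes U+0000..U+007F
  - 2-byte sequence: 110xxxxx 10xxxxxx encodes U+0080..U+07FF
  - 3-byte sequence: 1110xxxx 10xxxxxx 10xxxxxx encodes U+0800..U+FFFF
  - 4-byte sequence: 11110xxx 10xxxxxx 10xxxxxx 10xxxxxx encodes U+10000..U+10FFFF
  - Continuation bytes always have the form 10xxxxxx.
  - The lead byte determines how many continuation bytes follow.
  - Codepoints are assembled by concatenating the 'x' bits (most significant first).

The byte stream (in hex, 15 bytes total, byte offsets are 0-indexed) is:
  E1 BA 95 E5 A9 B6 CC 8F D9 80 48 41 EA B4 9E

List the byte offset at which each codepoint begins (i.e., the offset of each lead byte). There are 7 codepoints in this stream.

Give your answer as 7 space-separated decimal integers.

Answer: 0 3 6 8 10 11 12

Derivation:
Byte[0]=E1: 3-byte lead, need 2 cont bytes. acc=0x1
Byte[1]=BA: continuation. acc=(acc<<6)|0x3A=0x7A
Byte[2]=95: continuation. acc=(acc<<6)|0x15=0x1E95
Completed: cp=U+1E95 (starts at byte 0)
Byte[3]=E5: 3-byte lead, need 2 cont bytes. acc=0x5
Byte[4]=A9: continuation. acc=(acc<<6)|0x29=0x169
Byte[5]=B6: continuation. acc=(acc<<6)|0x36=0x5A76
Completed: cp=U+5A76 (starts at byte 3)
Byte[6]=CC: 2-byte lead, need 1 cont bytes. acc=0xC
Byte[7]=8F: continuation. acc=(acc<<6)|0x0F=0x30F
Completed: cp=U+030F (starts at byte 6)
Byte[8]=D9: 2-byte lead, need 1 cont bytes. acc=0x19
Byte[9]=80: continuation. acc=(acc<<6)|0x00=0x640
Completed: cp=U+0640 (starts at byte 8)
Byte[10]=48: 1-byte ASCII. cp=U+0048
Byte[11]=41: 1-byte ASCII. cp=U+0041
Byte[12]=EA: 3-byte lead, need 2 cont bytes. acc=0xA
Byte[13]=B4: continuation. acc=(acc<<6)|0x34=0x2B4
Byte[14]=9E: continuation. acc=(acc<<6)|0x1E=0xAD1E
Completed: cp=U+AD1E (starts at byte 12)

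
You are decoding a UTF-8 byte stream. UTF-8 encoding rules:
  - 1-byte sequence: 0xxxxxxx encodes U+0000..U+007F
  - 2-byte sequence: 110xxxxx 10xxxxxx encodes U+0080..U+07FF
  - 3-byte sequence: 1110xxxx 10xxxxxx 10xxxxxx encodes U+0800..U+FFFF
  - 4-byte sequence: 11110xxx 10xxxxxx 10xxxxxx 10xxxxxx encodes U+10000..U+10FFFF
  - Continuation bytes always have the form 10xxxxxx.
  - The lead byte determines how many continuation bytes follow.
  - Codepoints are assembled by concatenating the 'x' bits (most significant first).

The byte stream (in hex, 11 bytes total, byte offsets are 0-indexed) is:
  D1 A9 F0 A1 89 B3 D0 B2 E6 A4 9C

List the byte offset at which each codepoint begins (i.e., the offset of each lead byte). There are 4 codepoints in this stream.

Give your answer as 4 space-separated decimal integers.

Byte[0]=D1: 2-byte lead, need 1 cont bytes. acc=0x11
Byte[1]=A9: continuation. acc=(acc<<6)|0x29=0x469
Completed: cp=U+0469 (starts at byte 0)
Byte[2]=F0: 4-byte lead, need 3 cont bytes. acc=0x0
Byte[3]=A1: continuation. acc=(acc<<6)|0x21=0x21
Byte[4]=89: continuation. acc=(acc<<6)|0x09=0x849
Byte[5]=B3: continuation. acc=(acc<<6)|0x33=0x21273
Completed: cp=U+21273 (starts at byte 2)
Byte[6]=D0: 2-byte lead, need 1 cont bytes. acc=0x10
Byte[7]=B2: continuation. acc=(acc<<6)|0x32=0x432
Completed: cp=U+0432 (starts at byte 6)
Byte[8]=E6: 3-byte lead, need 2 cont bytes. acc=0x6
Byte[9]=A4: continuation. acc=(acc<<6)|0x24=0x1A4
Byte[10]=9C: continuation. acc=(acc<<6)|0x1C=0x691C
Completed: cp=U+691C (starts at byte 8)

Answer: 0 2 6 8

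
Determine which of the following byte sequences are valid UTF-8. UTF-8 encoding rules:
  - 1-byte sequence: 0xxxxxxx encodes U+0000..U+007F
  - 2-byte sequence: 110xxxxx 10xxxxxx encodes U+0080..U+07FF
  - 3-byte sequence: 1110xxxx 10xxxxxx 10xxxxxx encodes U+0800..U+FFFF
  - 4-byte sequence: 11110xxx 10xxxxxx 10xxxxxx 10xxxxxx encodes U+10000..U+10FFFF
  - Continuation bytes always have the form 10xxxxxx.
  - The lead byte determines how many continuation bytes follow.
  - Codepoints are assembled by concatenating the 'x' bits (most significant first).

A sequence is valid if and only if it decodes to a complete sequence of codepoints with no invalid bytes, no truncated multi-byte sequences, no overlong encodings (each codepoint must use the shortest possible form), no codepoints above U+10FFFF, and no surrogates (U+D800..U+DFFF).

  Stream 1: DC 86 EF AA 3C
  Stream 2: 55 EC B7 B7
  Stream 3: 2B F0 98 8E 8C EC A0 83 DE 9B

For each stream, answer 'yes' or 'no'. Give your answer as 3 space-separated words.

Answer: no yes yes

Derivation:
Stream 1: error at byte offset 4. INVALID
Stream 2: decodes cleanly. VALID
Stream 3: decodes cleanly. VALID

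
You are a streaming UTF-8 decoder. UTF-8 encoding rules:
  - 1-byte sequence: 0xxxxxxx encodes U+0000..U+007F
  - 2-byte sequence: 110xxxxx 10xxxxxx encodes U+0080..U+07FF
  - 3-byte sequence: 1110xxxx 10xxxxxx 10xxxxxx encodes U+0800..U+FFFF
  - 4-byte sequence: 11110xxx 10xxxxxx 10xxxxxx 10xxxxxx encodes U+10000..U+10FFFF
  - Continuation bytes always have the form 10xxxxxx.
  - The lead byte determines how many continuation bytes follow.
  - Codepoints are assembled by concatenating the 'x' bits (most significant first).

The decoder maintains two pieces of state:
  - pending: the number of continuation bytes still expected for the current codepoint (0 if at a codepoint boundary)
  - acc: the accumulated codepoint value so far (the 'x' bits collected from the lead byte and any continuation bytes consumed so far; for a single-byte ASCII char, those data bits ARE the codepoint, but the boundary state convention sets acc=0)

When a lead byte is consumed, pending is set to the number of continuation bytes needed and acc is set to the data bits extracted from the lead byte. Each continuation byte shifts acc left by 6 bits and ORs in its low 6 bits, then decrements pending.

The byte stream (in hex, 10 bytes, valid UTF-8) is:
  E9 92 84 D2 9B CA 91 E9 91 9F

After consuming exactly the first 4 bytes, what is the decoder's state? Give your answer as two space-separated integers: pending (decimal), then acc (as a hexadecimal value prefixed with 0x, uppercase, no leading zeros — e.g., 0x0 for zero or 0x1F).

Answer: 1 0x12

Derivation:
Byte[0]=E9: 3-byte lead. pending=2, acc=0x9
Byte[1]=92: continuation. acc=(acc<<6)|0x12=0x252, pending=1
Byte[2]=84: continuation. acc=(acc<<6)|0x04=0x9484, pending=0
Byte[3]=D2: 2-byte lead. pending=1, acc=0x12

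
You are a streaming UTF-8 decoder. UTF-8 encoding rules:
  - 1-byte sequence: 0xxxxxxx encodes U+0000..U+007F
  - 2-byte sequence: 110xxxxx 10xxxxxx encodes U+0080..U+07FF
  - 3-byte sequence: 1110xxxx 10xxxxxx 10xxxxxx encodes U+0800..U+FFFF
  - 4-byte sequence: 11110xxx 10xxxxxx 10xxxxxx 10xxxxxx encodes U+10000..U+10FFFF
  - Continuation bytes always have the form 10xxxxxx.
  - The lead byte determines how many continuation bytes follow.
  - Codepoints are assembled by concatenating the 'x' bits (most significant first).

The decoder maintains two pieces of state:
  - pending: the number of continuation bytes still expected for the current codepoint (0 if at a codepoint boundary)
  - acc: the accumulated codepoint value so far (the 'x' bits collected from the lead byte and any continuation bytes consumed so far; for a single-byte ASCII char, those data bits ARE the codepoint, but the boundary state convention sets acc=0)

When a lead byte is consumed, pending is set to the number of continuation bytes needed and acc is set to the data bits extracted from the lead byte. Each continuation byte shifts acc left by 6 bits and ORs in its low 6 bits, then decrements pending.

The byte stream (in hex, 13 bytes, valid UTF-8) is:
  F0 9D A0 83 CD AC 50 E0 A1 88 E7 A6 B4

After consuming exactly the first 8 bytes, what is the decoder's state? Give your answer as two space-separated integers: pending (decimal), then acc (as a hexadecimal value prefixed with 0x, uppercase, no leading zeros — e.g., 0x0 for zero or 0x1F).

Answer: 2 0x0

Derivation:
Byte[0]=F0: 4-byte lead. pending=3, acc=0x0
Byte[1]=9D: continuation. acc=(acc<<6)|0x1D=0x1D, pending=2
Byte[2]=A0: continuation. acc=(acc<<6)|0x20=0x760, pending=1
Byte[3]=83: continuation. acc=(acc<<6)|0x03=0x1D803, pending=0
Byte[4]=CD: 2-byte lead. pending=1, acc=0xD
Byte[5]=AC: continuation. acc=(acc<<6)|0x2C=0x36C, pending=0
Byte[6]=50: 1-byte. pending=0, acc=0x0
Byte[7]=E0: 3-byte lead. pending=2, acc=0x0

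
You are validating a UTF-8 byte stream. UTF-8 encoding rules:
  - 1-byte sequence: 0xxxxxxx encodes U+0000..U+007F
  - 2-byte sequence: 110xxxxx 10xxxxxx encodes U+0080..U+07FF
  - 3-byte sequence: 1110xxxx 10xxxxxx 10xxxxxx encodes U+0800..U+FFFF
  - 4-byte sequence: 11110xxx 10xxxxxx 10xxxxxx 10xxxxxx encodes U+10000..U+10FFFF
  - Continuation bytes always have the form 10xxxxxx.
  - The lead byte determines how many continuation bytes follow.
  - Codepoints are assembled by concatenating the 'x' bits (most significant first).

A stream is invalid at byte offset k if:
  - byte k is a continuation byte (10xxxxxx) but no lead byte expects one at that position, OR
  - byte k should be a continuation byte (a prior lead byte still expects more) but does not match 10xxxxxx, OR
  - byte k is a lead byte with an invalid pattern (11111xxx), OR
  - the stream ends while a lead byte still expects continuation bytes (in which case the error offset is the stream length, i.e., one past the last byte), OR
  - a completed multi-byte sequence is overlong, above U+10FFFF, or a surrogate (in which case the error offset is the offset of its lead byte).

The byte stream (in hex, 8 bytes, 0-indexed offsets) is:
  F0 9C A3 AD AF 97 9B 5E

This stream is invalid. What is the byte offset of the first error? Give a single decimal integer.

Byte[0]=F0: 4-byte lead, need 3 cont bytes. acc=0x0
Byte[1]=9C: continuation. acc=(acc<<6)|0x1C=0x1C
Byte[2]=A3: continuation. acc=(acc<<6)|0x23=0x723
Byte[3]=AD: continuation. acc=(acc<<6)|0x2D=0x1C8ED
Completed: cp=U+1C8ED (starts at byte 0)
Byte[4]=AF: INVALID lead byte (not 0xxx/110x/1110/11110)

Answer: 4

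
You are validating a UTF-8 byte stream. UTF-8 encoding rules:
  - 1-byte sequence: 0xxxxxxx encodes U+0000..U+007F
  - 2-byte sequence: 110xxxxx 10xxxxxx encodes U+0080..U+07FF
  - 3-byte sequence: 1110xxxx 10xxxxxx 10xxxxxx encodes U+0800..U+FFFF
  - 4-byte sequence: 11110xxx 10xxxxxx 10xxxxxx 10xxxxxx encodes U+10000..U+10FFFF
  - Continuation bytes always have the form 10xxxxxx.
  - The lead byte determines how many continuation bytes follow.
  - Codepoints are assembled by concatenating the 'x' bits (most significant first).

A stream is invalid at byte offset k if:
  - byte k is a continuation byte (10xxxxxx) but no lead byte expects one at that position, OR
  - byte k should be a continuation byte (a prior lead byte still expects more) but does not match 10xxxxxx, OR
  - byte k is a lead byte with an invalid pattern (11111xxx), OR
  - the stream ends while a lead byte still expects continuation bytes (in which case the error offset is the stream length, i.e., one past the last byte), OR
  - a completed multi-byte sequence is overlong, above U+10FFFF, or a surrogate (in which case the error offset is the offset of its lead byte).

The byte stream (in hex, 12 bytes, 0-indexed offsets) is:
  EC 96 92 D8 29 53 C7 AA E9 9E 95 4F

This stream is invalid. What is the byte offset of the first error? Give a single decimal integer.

Answer: 4

Derivation:
Byte[0]=EC: 3-byte lead, need 2 cont bytes. acc=0xC
Byte[1]=96: continuation. acc=(acc<<6)|0x16=0x316
Byte[2]=92: continuation. acc=(acc<<6)|0x12=0xC592
Completed: cp=U+C592 (starts at byte 0)
Byte[3]=D8: 2-byte lead, need 1 cont bytes. acc=0x18
Byte[4]=29: expected 10xxxxxx continuation. INVALID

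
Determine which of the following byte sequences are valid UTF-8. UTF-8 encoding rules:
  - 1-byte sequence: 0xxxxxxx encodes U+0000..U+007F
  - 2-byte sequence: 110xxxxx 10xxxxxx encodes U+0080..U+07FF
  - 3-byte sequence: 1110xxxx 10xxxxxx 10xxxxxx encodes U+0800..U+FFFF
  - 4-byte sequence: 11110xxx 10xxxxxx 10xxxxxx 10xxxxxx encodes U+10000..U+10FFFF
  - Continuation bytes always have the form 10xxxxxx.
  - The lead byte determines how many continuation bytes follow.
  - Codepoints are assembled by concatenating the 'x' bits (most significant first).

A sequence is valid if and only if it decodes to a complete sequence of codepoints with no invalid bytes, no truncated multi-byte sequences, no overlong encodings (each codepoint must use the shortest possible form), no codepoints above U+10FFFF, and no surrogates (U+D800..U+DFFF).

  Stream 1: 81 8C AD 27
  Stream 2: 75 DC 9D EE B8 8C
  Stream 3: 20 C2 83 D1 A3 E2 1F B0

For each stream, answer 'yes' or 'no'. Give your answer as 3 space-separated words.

Stream 1: error at byte offset 0. INVALID
Stream 2: decodes cleanly. VALID
Stream 3: error at byte offset 6. INVALID

Answer: no yes no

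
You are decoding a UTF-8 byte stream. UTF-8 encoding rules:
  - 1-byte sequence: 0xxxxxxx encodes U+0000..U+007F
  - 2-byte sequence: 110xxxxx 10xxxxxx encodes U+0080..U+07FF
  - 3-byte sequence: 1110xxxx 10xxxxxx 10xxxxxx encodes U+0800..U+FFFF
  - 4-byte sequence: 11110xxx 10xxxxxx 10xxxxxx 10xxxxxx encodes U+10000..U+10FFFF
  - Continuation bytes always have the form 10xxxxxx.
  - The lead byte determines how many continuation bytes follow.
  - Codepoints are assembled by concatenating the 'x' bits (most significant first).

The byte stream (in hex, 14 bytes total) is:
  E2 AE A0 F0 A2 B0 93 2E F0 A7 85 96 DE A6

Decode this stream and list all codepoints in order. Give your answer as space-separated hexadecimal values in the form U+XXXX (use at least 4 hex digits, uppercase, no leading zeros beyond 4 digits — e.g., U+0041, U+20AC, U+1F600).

Byte[0]=E2: 3-byte lead, need 2 cont bytes. acc=0x2
Byte[1]=AE: continuation. acc=(acc<<6)|0x2E=0xAE
Byte[2]=A0: continuation. acc=(acc<<6)|0x20=0x2BA0
Completed: cp=U+2BA0 (starts at byte 0)
Byte[3]=F0: 4-byte lead, need 3 cont bytes. acc=0x0
Byte[4]=A2: continuation. acc=(acc<<6)|0x22=0x22
Byte[5]=B0: continuation. acc=(acc<<6)|0x30=0x8B0
Byte[6]=93: continuation. acc=(acc<<6)|0x13=0x22C13
Completed: cp=U+22C13 (starts at byte 3)
Byte[7]=2E: 1-byte ASCII. cp=U+002E
Byte[8]=F0: 4-byte lead, need 3 cont bytes. acc=0x0
Byte[9]=A7: continuation. acc=(acc<<6)|0x27=0x27
Byte[10]=85: continuation. acc=(acc<<6)|0x05=0x9C5
Byte[11]=96: continuation. acc=(acc<<6)|0x16=0x27156
Completed: cp=U+27156 (starts at byte 8)
Byte[12]=DE: 2-byte lead, need 1 cont bytes. acc=0x1E
Byte[13]=A6: continuation. acc=(acc<<6)|0x26=0x7A6
Completed: cp=U+07A6 (starts at byte 12)

Answer: U+2BA0 U+22C13 U+002E U+27156 U+07A6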